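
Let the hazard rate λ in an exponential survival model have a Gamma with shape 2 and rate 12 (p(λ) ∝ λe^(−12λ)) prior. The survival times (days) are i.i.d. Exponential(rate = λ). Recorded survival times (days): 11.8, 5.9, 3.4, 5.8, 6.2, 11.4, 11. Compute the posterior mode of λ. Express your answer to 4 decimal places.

λ̂_MAP = 0.1185

The Exponential(rate=λ) likelihood is ∝ λ^n e^(−λΣtᵢ). Here n = 7 and Σtᵢ = 11.8 + 5.9 + 3.4 + 5.8 + 6.2 + 11.4 + 11 = 55.5.
Posterior ∝ λe^(−12λ) · λ^7e^(−55.5λ) = λ^8e^(−67.5λ), i.e. Gamma(9, 67.5).
Mode = (a−1)/b = 8/67.5 ≈ 0.1185.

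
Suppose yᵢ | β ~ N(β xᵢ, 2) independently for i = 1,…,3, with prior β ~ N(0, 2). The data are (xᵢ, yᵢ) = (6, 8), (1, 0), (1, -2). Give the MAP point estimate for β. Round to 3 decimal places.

log p(β | y) = −Σ(yᵢ − βxᵢ)²/(2·2) − β²/(2·2) + const.
Setting the derivative to zero: Σxᵢ(yᵢ − βxᵢ)/2 − β/2 = 0, so β = Σxᵢyᵢ / (Σxᵢ² + σ²/τ²).
Σxᵢyᵢ = 6·8 + 1·0 + 1·(-2) = 46; Σxᵢ² = 38; σ²/τ² = 1.
β̂_MAP = 46 / (38 + 1) = 46/39 ≈ 1.179.

β̂_MAP = 1.179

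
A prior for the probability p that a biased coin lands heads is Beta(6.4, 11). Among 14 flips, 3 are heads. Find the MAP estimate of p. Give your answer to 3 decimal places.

p̂_MAP = 0.286

Prior: Beta(6.4, 11).
Data: 3 successes in 14 trials. The binomial likelihood contributes p^3(1−p)^11, so the posterior is Beta(6.4+3, 11+11) = Beta(9.4, 22).
For Beta(a, b) with a, b > 1 the mode is (a−1)/(a+b−2) = 8.4/29.4 ≈ 0.286.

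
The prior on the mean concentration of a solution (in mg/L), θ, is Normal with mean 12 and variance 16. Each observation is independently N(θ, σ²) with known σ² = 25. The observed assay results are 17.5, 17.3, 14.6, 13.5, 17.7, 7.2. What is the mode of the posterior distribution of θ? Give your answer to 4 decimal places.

θ̂_MAP = 14.0893

n = 6; x̄ = (17.5 + 17.3 + 14.6 + 13.5 + 17.7 + 7.2)/6 = 87.8/6 = 439/30 ≈ 14.6333.
For a Normal prior and Normal likelihood with known variance, the posterior is Normal; its mode equals its mean, the precision-weighted average.
Prior precision 1/σ₀² = 1/16 = 0.0625; data precision n/σ² = 6/25 = 0.24.
θ̂ = (0.0625·12 + 0.24·(439/30)) / (0.0625 + 0.24) = 4.262/0.3025 = 8524/605 ≈ 14.0893.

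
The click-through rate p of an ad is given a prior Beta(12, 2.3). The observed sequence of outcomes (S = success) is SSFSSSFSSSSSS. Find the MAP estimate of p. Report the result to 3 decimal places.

Prior: Beta(12, 2.3).
Data: 11 successes in 13 trials (from the sequence). The binomial likelihood contributes p^11(1−p)^2, so the posterior is Beta(12+11, 2.3+2) = Beta(23, 4.3).
For Beta(a, b) with a, b > 1 the mode is (a−1)/(a+b−2) = 22/25.3 ≈ 0.870.

p̂_MAP = 0.870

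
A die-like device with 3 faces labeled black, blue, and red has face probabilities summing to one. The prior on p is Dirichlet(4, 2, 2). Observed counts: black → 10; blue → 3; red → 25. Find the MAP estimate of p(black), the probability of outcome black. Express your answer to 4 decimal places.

MAP estimate of p(black) = 0.3023

The posterior is Dirichlet(αᵢ + nᵢ) = Dirichlet(14, 5, 27).
For a Dirichlet(a₁,…,a_K) with all aᵢ > 1, the mode has j-th component (aⱼ − 1)/(Σaᵢ − K).
Here Σaᵢ = 46 and K = 3, so p(black) = (14 − 1)/(46 − 3) = 13/43 ≈ 0.3023.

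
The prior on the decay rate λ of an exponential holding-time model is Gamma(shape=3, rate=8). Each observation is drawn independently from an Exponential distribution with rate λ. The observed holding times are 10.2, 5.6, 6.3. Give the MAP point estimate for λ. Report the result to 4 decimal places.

λ̂_MAP = 0.1661

The Exponential(rate=λ) likelihood is ∝ λ^n e^(−λΣtᵢ). Here n = 3 and Σtᵢ = 10.2 + 5.6 + 6.3 = 22.1.
Posterior ∝ λ^2e^(−8λ) · λ^3e^(−22.1λ) = λ^5e^(−30.1λ), i.e. Gamma(6, 30.1).
Mode = (a−1)/b = 5/30.1 ≈ 0.1661.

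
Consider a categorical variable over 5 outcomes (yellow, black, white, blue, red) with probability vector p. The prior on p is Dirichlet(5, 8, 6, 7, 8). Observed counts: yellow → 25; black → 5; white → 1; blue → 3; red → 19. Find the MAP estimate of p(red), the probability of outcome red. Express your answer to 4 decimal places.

The posterior is Dirichlet(αᵢ + nᵢ) = Dirichlet(30, 13, 7, 10, 27).
For a Dirichlet(a₁,…,a_K) with all aᵢ > 1, the mode has j-th component (aⱼ − 1)/(Σaᵢ − K).
Here Σaᵢ = 87 and K = 5, so p(red) = (27 − 1)/(87 − 5) = 26/82 ≈ 0.3171.

MAP estimate of p(red) = 0.3171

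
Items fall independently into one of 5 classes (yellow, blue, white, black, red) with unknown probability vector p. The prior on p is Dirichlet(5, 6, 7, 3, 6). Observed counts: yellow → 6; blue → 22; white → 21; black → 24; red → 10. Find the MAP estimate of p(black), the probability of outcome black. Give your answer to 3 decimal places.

The posterior is Dirichlet(αᵢ + nᵢ) = Dirichlet(11, 28, 28, 27, 16).
For a Dirichlet(a₁,…,a_K) with all aᵢ > 1, the mode has j-th component (aⱼ − 1)/(Σaᵢ − K).
Here Σaᵢ = 110 and K = 5, so p(black) = (27 − 1)/(110 − 5) = 26/105 ≈ 0.248.

MAP estimate of p(black) = 0.248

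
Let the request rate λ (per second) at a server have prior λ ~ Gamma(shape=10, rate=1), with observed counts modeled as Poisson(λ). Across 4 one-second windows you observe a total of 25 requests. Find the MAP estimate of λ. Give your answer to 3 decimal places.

Σxᵢ = 25, n = 4.
Posterior ∝ λ^9e^(−1λ) · λ^25e^(−4λ) = λ^34e^(−5λ), i.e. Gamma(shape=35, rate=5).
The mode of a Gamma(a, b) with a ≥ 1 (shape–rate) is (a−1)/b = 34/5 ≈ 6.800.

λ̂_MAP = 6.800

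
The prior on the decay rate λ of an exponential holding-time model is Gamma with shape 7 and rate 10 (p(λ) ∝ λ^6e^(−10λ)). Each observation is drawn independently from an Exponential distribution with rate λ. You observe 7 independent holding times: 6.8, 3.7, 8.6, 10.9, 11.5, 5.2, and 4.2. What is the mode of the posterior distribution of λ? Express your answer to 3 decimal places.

λ̂_MAP = 0.213

The Exponential(rate=λ) likelihood is ∝ λ^n e^(−λΣtᵢ). Here n = 7 and Σtᵢ = 6.8 + 3.7 + 8.6 + 10.9 + 11.5 + 5.2 + 4.2 = 50.9.
Posterior ∝ λ^6e^(−10λ) · λ^7e^(−50.9λ) = λ^13e^(−60.9λ), i.e. Gamma(14, 60.9).
Mode = (a−1)/b = 13/60.9 ≈ 0.213.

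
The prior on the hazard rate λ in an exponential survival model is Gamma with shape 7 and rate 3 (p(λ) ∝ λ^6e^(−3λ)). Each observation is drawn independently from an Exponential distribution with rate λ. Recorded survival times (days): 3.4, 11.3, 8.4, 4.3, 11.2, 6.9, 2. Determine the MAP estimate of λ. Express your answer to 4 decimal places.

λ̂_MAP = 0.2574

The Exponential(rate=λ) likelihood is ∝ λ^n e^(−λΣtᵢ). Here n = 7 and Σtᵢ = 3.4 + 11.3 + 8.4 + 4.3 + 11.2 + 6.9 + 2 = 47.5.
Posterior ∝ λ^6e^(−3λ) · λ^7e^(−47.5λ) = λ^13e^(−50.5λ), i.e. Gamma(14, 50.5).
Mode = (a−1)/b = 13/50.5 ≈ 0.2574.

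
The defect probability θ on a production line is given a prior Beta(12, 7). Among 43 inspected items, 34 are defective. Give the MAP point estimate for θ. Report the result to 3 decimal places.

Prior: Beta(12, 7).
Data: 34 successes in 43 trials. The binomial likelihood contributes θ^34(1−θ)^9, so the posterior is Beta(12+34, 7+9) = Beta(46, 16).
For Beta(a, b) with a, b > 1 the mode is (a−1)/(a+b−2) = 45/60 ≈ 0.750.

θ̂_MAP = 0.750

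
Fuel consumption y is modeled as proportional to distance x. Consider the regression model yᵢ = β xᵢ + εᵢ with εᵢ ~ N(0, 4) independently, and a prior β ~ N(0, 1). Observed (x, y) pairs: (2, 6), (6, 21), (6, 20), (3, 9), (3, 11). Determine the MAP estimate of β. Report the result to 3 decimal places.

β̂_MAP = 3.245

log p(β | y) = −Σ(yᵢ − βxᵢ)²/(2·4) − β²/(2·1) + const.
Setting the derivative to zero: Σxᵢ(yᵢ − βxᵢ)/4 − β/1 = 0, so β = Σxᵢyᵢ / (Σxᵢ² + σ²/τ²).
Σxᵢyᵢ = 2·6 + 6·21 + 6·20 + 3·9 + 3·11 = 318; Σxᵢ² = 94; σ²/τ² = 4.
β̂_MAP = 318 / (94 + 4) = 318/98 ≈ 3.245.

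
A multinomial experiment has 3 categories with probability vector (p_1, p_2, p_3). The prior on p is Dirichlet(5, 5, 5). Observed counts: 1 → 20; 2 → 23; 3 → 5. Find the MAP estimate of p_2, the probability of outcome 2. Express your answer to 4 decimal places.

MAP estimate: 0.4500

The posterior is Dirichlet(αᵢ + nᵢ) = Dirichlet(25, 28, 10).
For a Dirichlet(a₁,…,a_K) with all aᵢ > 1, the mode has j-th component (aⱼ − 1)/(Σaᵢ − K).
Here Σaᵢ = 63 and K = 3, so p_2 = (28 − 1)/(63 − 3) = 27/60 ≈ 0.4500.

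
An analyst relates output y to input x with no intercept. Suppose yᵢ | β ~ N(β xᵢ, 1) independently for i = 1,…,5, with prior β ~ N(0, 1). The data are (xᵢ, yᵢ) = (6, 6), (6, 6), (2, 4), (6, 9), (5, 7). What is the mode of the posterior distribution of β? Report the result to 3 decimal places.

log p(β | y) = −Σ(yᵢ − βxᵢ)²/(2·1) − β²/(2·1) + const.
Setting the derivative to zero: Σxᵢ(yᵢ − βxᵢ)/1 − β/1 = 0, so β = Σxᵢyᵢ / (Σxᵢ² + σ²/τ²).
Σxᵢyᵢ = 6·6 + 6·6 + 2·4 + 6·9 + 5·7 = 169; Σxᵢ² = 137; σ²/τ² = 1.
β̂_MAP = 169 / (137 + 1) = 169/138 ≈ 1.225.

β̂_MAP = 1.225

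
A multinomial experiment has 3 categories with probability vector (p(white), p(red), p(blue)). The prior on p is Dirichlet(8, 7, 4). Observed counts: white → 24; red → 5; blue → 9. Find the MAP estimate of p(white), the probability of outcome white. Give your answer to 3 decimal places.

The posterior is Dirichlet(αᵢ + nᵢ) = Dirichlet(32, 12, 13).
For a Dirichlet(a₁,…,a_K) with all aᵢ > 1, the mode has j-th component (aⱼ − 1)/(Σaᵢ − K).
Here Σaᵢ = 57 and K = 3, so p(white) = (32 − 1)/(57 − 3) = 31/54 ≈ 0.574.

MAP estimate of p(white) = 0.574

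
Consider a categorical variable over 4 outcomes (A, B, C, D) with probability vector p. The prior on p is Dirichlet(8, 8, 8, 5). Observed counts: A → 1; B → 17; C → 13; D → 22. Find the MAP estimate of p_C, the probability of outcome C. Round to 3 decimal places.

The posterior is Dirichlet(αᵢ + nᵢ) = Dirichlet(9, 25, 21, 27).
For a Dirichlet(a₁,…,a_K) with all aᵢ > 1, the mode has j-th component (aⱼ − 1)/(Σaᵢ − K).
Here Σaᵢ = 82 and K = 4, so p_C = (21 − 1)/(82 − 4) = 20/78 ≈ 0.256.

MAP estimate of p_C = 0.256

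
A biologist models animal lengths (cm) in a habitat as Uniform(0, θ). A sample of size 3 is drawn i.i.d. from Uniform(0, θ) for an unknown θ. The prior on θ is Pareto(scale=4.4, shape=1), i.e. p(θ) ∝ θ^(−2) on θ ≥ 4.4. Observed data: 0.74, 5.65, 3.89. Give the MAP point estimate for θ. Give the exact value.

θ̂_MAP = 5.65

The Uniform(0, θ) likelihood is θ^(−n) for θ ≥ max(xᵢ), zero otherwise. Here max(xᵢ) = 5.65.
Posterior ∝ θ^(−2) · θ^(−3) = θ^(−5) on θ ≥ max(4.4, 5.65) = 5.65.
This density is strictly decreasing in θ, so the posterior mode lies at the lower boundary of the support.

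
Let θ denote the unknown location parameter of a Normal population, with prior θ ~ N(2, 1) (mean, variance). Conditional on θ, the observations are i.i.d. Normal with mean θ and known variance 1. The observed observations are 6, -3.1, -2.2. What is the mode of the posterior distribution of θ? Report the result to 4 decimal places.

θ̂_MAP = 0.6750

n = 3; x̄ = (6 + (-3.1) + (-2.2))/3 = 0.7/3 = 7/30 ≈ 0.2333.
For a Normal prior and Normal likelihood with known variance, the posterior is Normal; its mode equals its mean, the precision-weighted average.
Prior precision 1/σ₀² = 1/1 = 1; data precision n/σ² = 3/1 = 3.
θ̂ = (1·2 + 3·(7/30)) / (1 + 3) = 2.7/4 = 0.6750.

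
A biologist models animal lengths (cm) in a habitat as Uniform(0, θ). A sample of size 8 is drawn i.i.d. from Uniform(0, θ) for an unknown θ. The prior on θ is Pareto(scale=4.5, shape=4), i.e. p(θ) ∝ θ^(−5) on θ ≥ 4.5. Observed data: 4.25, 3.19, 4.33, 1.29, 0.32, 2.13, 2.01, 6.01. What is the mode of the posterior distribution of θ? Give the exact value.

θ̂_MAP = 6.01

The Uniform(0, θ) likelihood is θ^(−n) for θ ≥ max(xᵢ), zero otherwise. Here max(xᵢ) = 6.01.
Posterior ∝ θ^(−5) · θ^(−8) = θ^(−13) on θ ≥ max(4.5, 6.01) = 6.01.
This density is strictly decreasing in θ, so the posterior mode lies at the lower boundary of the support.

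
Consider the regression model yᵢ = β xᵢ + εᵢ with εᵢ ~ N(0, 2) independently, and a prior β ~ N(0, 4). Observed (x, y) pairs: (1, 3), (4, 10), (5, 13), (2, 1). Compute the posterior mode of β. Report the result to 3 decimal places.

β̂_MAP = 2.366

log p(β | y) = −Σ(yᵢ − βxᵢ)²/(2·2) − β²/(2·4) + const.
Setting the derivative to zero: Σxᵢ(yᵢ − βxᵢ)/2 − β/4 = 0, so β = Σxᵢyᵢ / (Σxᵢ² + σ²/τ²).
Σxᵢyᵢ = 1·3 + 4·10 + 5·13 + 2·1 = 110; Σxᵢ² = 46; σ²/τ² = 0.5.
β̂_MAP = 110 / (46 + 0.5) = 110/46.5 ≈ 2.366.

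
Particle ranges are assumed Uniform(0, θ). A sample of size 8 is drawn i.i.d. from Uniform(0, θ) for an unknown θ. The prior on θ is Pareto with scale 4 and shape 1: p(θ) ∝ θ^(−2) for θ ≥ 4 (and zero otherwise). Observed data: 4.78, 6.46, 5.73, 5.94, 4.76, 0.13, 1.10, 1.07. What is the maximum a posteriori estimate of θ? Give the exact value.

θ̂_MAP = 6.46

The Uniform(0, θ) likelihood is θ^(−n) for θ ≥ max(xᵢ), zero otherwise. Here max(xᵢ) = 6.46.
Posterior ∝ θ^(−2) · θ^(−8) = θ^(−10) on θ ≥ max(4, 6.46) = 6.46.
This density is strictly decreasing in θ, so the posterior mode lies at the lower boundary of the support.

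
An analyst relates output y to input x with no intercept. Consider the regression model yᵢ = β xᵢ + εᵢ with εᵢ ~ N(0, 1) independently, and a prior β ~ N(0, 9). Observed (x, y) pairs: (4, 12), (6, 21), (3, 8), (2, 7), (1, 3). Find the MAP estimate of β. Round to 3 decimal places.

β̂_MAP = 3.252

log p(β | y) = −Σ(yᵢ − βxᵢ)²/(2·1) − β²/(2·9) + const.
Setting the derivative to zero: Σxᵢ(yᵢ − βxᵢ)/1 − β/9 = 0, so β = Σxᵢyᵢ / (Σxᵢ² + σ²/τ²).
Σxᵢyᵢ = 4·12 + 6·21 + 3·8 + 2·7 + 1·3 = 215; Σxᵢ² = 66; σ²/τ² = 1/9.
β̂_MAP = 215 / (66 + 1/9) = 215/(595/9) = 387/119 ≈ 3.252.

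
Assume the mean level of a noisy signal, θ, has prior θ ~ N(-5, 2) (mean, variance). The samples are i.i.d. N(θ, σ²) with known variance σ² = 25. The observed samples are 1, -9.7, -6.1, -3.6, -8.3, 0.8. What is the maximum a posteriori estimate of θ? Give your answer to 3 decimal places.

n = 6; x̄ = (1 + (-9.7) + (-6.1) + (-3.6) + (-8.3) + 0.8)/6 = -25.9/6 = -259/60 ≈ -4.3167.
For a Normal prior and Normal likelihood with known variance, the posterior is Normal; its mode equals its mean, the precision-weighted average.
Prior precision 1/σ₀² = 1/2 = 0.5; data precision n/σ² = 6/25 = 0.24.
θ̂ = (0.5·(-5) + 0.24·(-259/60)) / (0.5 + 0.24) = (-3.536)/0.74 = -884/185 ≈ -4.778.

θ̂_MAP = -4.778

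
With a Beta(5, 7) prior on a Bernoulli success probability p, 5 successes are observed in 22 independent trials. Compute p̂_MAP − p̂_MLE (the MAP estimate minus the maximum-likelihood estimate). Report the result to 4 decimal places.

MAP − MLE = 0.0540

Posterior is Beta(10, 24); MAP = (10−1)/(34−2) = 9/32 ≈ 0.28125.
MLE ignores the prior: p̂_MLE = k/n = 5/22 ≈ 0.22727.
Difference = 9/32 − 5/22 = 19/352 ≈ 0.0540.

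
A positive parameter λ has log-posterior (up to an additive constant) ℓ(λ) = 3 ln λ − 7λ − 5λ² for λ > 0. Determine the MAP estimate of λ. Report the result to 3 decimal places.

λ̂_MAP = 0.300

ℓ'(λ) = 3/λ − 7 − 10λ. Setting this to zero and multiplying by λ: 10λ² + 7λ − 3 = 0.
λ = (−7 + √(7² + 4·10·3)) / (2·10) = (−7 + √169) / 20 = (−7 + 13)/20 = 3/10.
ℓ''(λ) = −3/λ² − 10 < 0, confirming a maximum.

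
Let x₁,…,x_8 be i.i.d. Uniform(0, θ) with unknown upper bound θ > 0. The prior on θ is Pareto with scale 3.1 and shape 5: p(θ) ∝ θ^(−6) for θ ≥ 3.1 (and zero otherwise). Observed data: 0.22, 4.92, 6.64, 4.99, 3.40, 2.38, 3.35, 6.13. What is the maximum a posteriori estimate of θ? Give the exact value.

The Uniform(0, θ) likelihood is θ^(−n) for θ ≥ max(xᵢ), zero otherwise. Here max(xᵢ) = 6.64.
Posterior ∝ θ^(−6) · θ^(−8) = θ^(−14) on θ ≥ max(3.1, 6.64) = 6.64.
This density is strictly decreasing in θ, so the posterior mode lies at the lower boundary of the support.

θ̂_MAP = 6.64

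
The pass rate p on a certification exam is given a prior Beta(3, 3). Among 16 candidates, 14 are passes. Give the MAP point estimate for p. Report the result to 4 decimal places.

Prior: Beta(3, 3).
Data: 14 successes in 16 trials. The binomial likelihood contributes p^14(1−p)^2, so the posterior is Beta(3+14, 3+2) = Beta(17, 5).
For Beta(a, b) with a, b > 1 the mode is (a−1)/(a+b−2) = 16/20 ≈ 0.8000.

p̂_MAP = 0.8000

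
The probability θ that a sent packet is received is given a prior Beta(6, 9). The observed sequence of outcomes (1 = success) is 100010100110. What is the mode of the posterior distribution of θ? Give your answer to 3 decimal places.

Prior: Beta(6, 9).
Data: 5 successes in 12 trials (from the sequence). The binomial likelihood contributes θ^5(1−θ)^7, so the posterior is Beta(6+5, 9+7) = Beta(11, 16).
For Beta(a, b) with a, b > 1 the mode is (a−1)/(a+b−2) = 10/25 ≈ 0.400.

θ̂_MAP = 0.400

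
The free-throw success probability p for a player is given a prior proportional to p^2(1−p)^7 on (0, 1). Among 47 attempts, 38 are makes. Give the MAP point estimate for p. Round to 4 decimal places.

p̂_MAP = 0.7143

The prior density ∝ p^2(1−p)^7 is the kernel of Beta(3, 8).
Data: 38 successes in 47 trials. The binomial likelihood contributes p^38(1−p)^9, so the posterior is Beta(3+38, 8+9) = Beta(41, 17).
For Beta(a, b) with a, b > 1 the mode is (a−1)/(a+b−2) = 40/56 ≈ 0.7143.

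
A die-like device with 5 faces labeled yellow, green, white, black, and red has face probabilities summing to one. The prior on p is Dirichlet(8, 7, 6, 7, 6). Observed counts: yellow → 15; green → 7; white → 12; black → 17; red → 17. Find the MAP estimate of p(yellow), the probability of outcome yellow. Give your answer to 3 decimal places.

The posterior is Dirichlet(αᵢ + nᵢ) = Dirichlet(23, 14, 18, 24, 23).
For a Dirichlet(a₁,…,a_K) with all aᵢ > 1, the mode has j-th component (aⱼ − 1)/(Σaᵢ − K).
Here Σaᵢ = 102 and K = 5, so p(yellow) = (23 − 1)/(102 − 5) = 22/97 ≈ 0.227.

MAP estimate of p(yellow) = 0.227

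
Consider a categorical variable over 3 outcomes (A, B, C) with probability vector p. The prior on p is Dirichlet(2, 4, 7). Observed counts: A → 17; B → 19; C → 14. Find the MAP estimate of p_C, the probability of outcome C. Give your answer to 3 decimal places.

MAP estimate of p_C = 0.333

The posterior is Dirichlet(αᵢ + nᵢ) = Dirichlet(19, 23, 21).
For a Dirichlet(a₁,…,a_K) with all aᵢ > 1, the mode has j-th component (aⱼ − 1)/(Σaᵢ − K).
Here Σaᵢ = 63 and K = 3, so p_C = (21 − 1)/(63 − 3) = 20/60 ≈ 0.333.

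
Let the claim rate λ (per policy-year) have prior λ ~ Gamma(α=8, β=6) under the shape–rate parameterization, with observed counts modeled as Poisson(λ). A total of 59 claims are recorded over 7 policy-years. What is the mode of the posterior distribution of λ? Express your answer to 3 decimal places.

λ̂_MAP = 5.077

Σxᵢ = 59, n = 7.
Posterior ∝ λ^7e^(−6λ) · λ^59e^(−7λ) = λ^66e^(−13λ), i.e. Gamma(shape=67, rate=13).
The mode of a Gamma(a, b) with a ≥ 1 (shape–rate) is (a−1)/b = 66/13 ≈ 5.077.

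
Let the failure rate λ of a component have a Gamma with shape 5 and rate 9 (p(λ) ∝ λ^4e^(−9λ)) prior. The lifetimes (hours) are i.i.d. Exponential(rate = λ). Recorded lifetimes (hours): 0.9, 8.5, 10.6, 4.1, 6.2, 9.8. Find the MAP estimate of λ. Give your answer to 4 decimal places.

The Exponential(rate=λ) likelihood is ∝ λ^n e^(−λΣtᵢ). Here n = 6 and Σtᵢ = 0.9 + 8.5 + 10.6 + 4.1 + 6.2 + 9.8 = 40.1.
Posterior ∝ λ^4e^(−9λ) · λ^6e^(−40.1λ) = λ^10e^(−49.1λ), i.e. Gamma(11, 49.1).
Mode = (a−1)/b = 10/49.1 ≈ 0.2037.

λ̂_MAP = 0.2037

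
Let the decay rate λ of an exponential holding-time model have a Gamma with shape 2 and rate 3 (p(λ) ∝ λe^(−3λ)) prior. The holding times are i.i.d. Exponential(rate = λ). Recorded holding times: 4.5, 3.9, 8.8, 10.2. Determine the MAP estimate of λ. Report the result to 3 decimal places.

λ̂_MAP = 0.164

The Exponential(rate=λ) likelihood is ∝ λ^n e^(−λΣtᵢ). Here n = 4 and Σtᵢ = 4.5 + 3.9 + 8.8 + 10.2 = 27.4.
Posterior ∝ λe^(−3λ) · λ^4e^(−27.4λ) = λ^5e^(−30.4λ), i.e. Gamma(6, 30.4).
Mode = (a−1)/b = 5/30.4 ≈ 0.164.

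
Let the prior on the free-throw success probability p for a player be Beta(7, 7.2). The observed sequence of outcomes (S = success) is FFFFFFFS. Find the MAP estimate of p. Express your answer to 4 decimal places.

p̂_MAP = 0.3465

Prior: Beta(7, 7.2).
Data: 1 success in 8 trials (from the sequence). The binomial likelihood contributes p(1−p)^7, so the posterior is Beta(7+1, 7.2+7) = Beta(8, 14.2).
For Beta(a, b) with a, b > 1 the mode is (a−1)/(a+b−2) = 7/20.2 ≈ 0.3465.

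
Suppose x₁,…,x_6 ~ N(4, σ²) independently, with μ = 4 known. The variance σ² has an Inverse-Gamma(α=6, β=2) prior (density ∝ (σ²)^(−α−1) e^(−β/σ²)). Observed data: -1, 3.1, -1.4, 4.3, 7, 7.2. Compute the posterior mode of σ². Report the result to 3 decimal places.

σ̂²_MAP = 3.915

Sum of squared deviations about the known mean: SS = (-1−4)² + (3.1−4)² + (-1.4−4)² + (4.3−4)² + (7−4)² + (7.2−4)² = 74.3.
The Normal likelihood contributes (σ²)^(−n/2) exp(−SS/(2σ²)), so the posterior is Inverse-Gamma(α + n/2, β + SS/2) = Inverse-Gamma(9, 39.15).
The mode of Inverse-Gamma(a, b) is b/(a+1) = 39.15/10 ≈ 3.915.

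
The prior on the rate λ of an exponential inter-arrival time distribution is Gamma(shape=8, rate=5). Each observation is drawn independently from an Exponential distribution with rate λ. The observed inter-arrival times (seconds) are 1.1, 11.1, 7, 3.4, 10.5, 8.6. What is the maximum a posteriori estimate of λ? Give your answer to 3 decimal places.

The Exponential(rate=λ) likelihood is ∝ λ^n e^(−λΣtᵢ). Here n = 6 and Σtᵢ = 1.1 + 11.1 + 7 + 3.4 + 10.5 + 8.6 = 41.7.
Posterior ∝ λ^7e^(−5λ) · λ^6e^(−41.7λ) = λ^13e^(−46.7λ), i.e. Gamma(14, 46.7).
Mode = (a−1)/b = 13/46.7 ≈ 0.278.

λ̂_MAP = 0.278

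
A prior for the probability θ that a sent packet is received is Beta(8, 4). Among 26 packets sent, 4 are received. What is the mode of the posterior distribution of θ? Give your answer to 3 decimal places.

Prior: Beta(8, 4).
Data: 4 successes in 26 trials. The binomial likelihood contributes θ^4(1−θ)^22, so the posterior is Beta(8+4, 4+22) = Beta(12, 26).
For Beta(a, b) with a, b > 1 the mode is (a−1)/(a+b−2) = 11/36 ≈ 0.306.

θ̂_MAP = 0.306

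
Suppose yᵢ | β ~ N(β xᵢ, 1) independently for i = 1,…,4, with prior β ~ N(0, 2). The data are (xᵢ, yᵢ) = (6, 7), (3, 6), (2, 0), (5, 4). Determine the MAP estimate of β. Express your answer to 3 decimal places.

β̂_MAP = 1.074

log p(β | y) = −Σ(yᵢ − βxᵢ)²/(2·1) − β²/(2·2) + const.
Setting the derivative to zero: Σxᵢ(yᵢ − βxᵢ)/1 − β/2 = 0, so β = Σxᵢyᵢ / (Σxᵢ² + σ²/τ²).
Σxᵢyᵢ = 6·7 + 3·6 + 2·0 + 5·4 = 80; Σxᵢ² = 74; σ²/τ² = 0.5.
β̂_MAP = 80 / (74 + 0.5) = 80/74.5 ≈ 1.074.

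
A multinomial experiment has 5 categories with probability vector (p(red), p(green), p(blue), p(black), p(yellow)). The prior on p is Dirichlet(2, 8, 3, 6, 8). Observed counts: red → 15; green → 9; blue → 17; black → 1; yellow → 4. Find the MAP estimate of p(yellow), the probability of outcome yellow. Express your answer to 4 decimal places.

MAP estimate of p(yellow) = 0.1618

The posterior is Dirichlet(αᵢ + nᵢ) = Dirichlet(17, 17, 20, 7, 12).
For a Dirichlet(a₁,…,a_K) with all aᵢ > 1, the mode has j-th component (aⱼ − 1)/(Σaᵢ − K).
Here Σaᵢ = 73 and K = 5, so p(yellow) = (12 − 1)/(73 − 5) = 11/68 ≈ 0.1618.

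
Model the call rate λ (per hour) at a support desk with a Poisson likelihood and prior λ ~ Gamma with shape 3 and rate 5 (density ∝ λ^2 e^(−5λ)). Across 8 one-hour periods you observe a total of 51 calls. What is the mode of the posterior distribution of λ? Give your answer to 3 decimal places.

Σxᵢ = 51, n = 8.
Posterior ∝ λ^2e^(−5λ) · λ^51e^(−8λ) = λ^53e^(−13λ), i.e. Gamma(shape=54, rate=13).
The mode of a Gamma(a, b) with a ≥ 1 (shape–rate) is (a−1)/b = 53/13 ≈ 4.077.

λ̂_MAP = 4.077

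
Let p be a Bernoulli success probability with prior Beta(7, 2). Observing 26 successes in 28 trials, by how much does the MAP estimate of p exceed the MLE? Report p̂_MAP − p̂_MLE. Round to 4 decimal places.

MAP − MLE = -0.0143

Posterior is Beta(33, 4); MAP = (33−1)/(37−2) = 32/35 ≈ 0.91429.
MLE ignores the prior: p̂_MLE = k/n = 26/28 ≈ 0.92857.
Difference = 32/35 − 26/28 = -1/70 ≈ -0.0143.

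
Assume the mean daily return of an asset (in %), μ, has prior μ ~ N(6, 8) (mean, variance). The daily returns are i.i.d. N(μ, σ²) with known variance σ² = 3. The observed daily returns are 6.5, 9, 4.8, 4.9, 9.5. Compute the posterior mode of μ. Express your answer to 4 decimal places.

n = 5; x̄ = (6.5 + 9 + 4.8 + 4.9 + 9.5)/5 = 34.7/5 = 6.94.
For a Normal prior and Normal likelihood with known variance, the posterior is Normal; its mode equals its mean, the precision-weighted average.
Prior precision 1/σ₀² = 1/8 = 0.125; data precision n/σ² = 5/3.
μ̂ = (0.125·6 + (5/3)·6.94) / (0.125 + 5/3) = (739/60)/(43/24) = 1478/215 ≈ 6.8744.

μ̂_MAP = 6.8744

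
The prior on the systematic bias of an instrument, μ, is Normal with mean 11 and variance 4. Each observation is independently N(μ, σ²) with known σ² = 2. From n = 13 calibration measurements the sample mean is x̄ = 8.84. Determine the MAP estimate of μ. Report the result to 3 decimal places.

n = 13, x̄ = 8.84.
For a Normal prior and Normal likelihood with known variance, the posterior is Normal; its mode equals its mean, the precision-weighted average.
Prior precision 1/σ₀² = 1/4 = 0.25; data precision n/σ² = 13/2 = 6.5.
μ̂ = (0.25·11 + 6.5·8.84) / (0.25 + 6.5) = 60.21/6.75 = 8.920.

μ̂_MAP = 8.920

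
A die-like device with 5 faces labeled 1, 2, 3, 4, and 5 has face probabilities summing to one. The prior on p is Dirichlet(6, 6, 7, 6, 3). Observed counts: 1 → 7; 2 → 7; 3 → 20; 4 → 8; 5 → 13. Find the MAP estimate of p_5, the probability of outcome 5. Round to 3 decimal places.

MAP estimate: 0.192

The posterior is Dirichlet(αᵢ + nᵢ) = Dirichlet(13, 13, 27, 14, 16).
For a Dirichlet(a₁,…,a_K) with all aᵢ > 1, the mode has j-th component (aⱼ − 1)/(Σaᵢ − K).
Here Σaᵢ = 83 and K = 5, so p_5 = (16 − 1)/(83 − 5) = 15/78 ≈ 0.192.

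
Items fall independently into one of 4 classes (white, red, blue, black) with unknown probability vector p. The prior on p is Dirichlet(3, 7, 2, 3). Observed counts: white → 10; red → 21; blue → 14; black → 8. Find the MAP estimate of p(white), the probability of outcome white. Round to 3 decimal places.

MAP estimate of p(white) = 0.188

The posterior is Dirichlet(αᵢ + nᵢ) = Dirichlet(13, 28, 16, 11).
For a Dirichlet(a₁,…,a_K) with all aᵢ > 1, the mode has j-th component (aⱼ − 1)/(Σaᵢ − K).
Here Σaᵢ = 68 and K = 4, so p(white) = (13 − 1)/(68 − 4) = 12/64 ≈ 0.188.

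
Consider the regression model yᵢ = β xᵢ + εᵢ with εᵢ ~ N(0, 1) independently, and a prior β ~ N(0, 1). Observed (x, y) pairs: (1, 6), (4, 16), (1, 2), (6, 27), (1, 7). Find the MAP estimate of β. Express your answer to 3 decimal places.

β̂_MAP = 4.304

log p(β | y) = −Σ(yᵢ − βxᵢ)²/(2·1) − β²/(2·1) + const.
Setting the derivative to zero: Σxᵢ(yᵢ − βxᵢ)/1 − β/1 = 0, so β = Σxᵢyᵢ / (Σxᵢ² + σ²/τ²).
Σxᵢyᵢ = 1·6 + 4·16 + 1·2 + 6·27 + 1·7 = 241; Σxᵢ² = 55; σ²/τ² = 1.
β̂_MAP = 241 / (55 + 1) = 241/56 ≈ 4.304.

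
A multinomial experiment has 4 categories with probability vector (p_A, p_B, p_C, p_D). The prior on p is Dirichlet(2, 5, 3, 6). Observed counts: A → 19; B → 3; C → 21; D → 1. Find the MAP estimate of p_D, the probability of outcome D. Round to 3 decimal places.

MAP estimate of p_D = 0.107

The posterior is Dirichlet(αᵢ + nᵢ) = Dirichlet(21, 8, 24, 7).
For a Dirichlet(a₁,…,a_K) with all aᵢ > 1, the mode has j-th component (aⱼ − 1)/(Σaᵢ − K).
Here Σaᵢ = 60 and K = 4, so p_D = (7 − 1)/(60 − 4) = 6/56 ≈ 0.107.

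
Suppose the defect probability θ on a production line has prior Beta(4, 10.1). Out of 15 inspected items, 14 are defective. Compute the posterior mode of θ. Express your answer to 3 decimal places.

Prior: Beta(4, 10.1).
Data: 14 successes in 15 trials. The binomial likelihood contributes θ^14(1−θ)^1, so the posterior is Beta(4+14, 10.1+1) = Beta(18, 11.1).
For Beta(a, b) with a, b > 1 the mode is (a−1)/(a+b−2) = 17/27.1 ≈ 0.627.

θ̂_MAP = 0.627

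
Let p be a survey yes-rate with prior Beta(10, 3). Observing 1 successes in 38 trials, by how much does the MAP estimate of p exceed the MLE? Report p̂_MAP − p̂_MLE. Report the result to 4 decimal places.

MAP − MLE = 0.1778

Posterior is Beta(11, 40); MAP = (11−1)/(51−2) = 10/49 ≈ 0.20408.
MLE ignores the prior: p̂_MLE = k/n = 1/38 ≈ 0.02632.
Difference = 10/49 − 1/38 = 331/1862 ≈ 0.1778.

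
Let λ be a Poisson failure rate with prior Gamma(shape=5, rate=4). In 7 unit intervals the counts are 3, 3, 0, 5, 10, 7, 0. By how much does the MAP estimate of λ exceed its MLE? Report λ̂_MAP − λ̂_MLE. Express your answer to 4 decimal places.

Σxᵢ = 28. Posterior is Gamma(33, 11); MAP = (33−1)/11 = 32/11 ≈ 2.90909.
MLE = x̄ = 28/7 ≈ 4.00000.
Difference = 32/11 − 28/7 = -12/11 ≈ -1.0909.

MAP − MLE = -1.0909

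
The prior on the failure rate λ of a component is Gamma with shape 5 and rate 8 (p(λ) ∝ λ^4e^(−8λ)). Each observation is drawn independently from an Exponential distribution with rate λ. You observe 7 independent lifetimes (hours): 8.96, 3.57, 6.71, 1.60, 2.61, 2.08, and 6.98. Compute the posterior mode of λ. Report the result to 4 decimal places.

The Exponential(rate=λ) likelihood is ∝ λ^n e^(−λΣtᵢ). Here n = 7 and Σtᵢ = 8.96 + 3.57 + 6.71 + 1.60 + 2.61 + 2.08 + 6.98 = 32.51.
Posterior ∝ λ^4e^(−8λ) · λ^7e^(−32.51λ) = λ^11e^(−40.51λ), i.e. Gamma(12, 40.51).
Mode = (a−1)/b = 11/40.51 ≈ 0.2715.

λ̂_MAP = 0.2715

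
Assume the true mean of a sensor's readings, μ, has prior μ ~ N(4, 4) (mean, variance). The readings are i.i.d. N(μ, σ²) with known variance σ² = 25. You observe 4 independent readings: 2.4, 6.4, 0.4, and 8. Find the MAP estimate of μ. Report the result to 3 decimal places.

n = 4; x̄ = (2.4 + 6.4 + 0.4 + 8)/4 = 17.2/4 = 4.3.
For a Normal prior and Normal likelihood with known variance, the posterior is Normal; its mode equals its mean, the precision-weighted average.
Prior precision 1/σ₀² = 1/4 = 0.25; data precision n/σ² = 4/25 = 0.16.
μ̂ = (0.25·4 + 0.16·4.3) / (0.25 + 0.16) = 1.688/0.41 = 844/205 ≈ 4.117.

μ̂_MAP = 4.117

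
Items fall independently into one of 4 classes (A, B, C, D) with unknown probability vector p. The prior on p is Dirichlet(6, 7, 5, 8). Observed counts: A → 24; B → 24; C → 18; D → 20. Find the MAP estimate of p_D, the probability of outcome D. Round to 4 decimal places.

MAP estimate of p_D = 0.2500

The posterior is Dirichlet(αᵢ + nᵢ) = Dirichlet(30, 31, 23, 28).
For a Dirichlet(a₁,…,a_K) with all aᵢ > 1, the mode has j-th component (aⱼ − 1)/(Σaᵢ − K).
Here Σaᵢ = 112 and K = 4, so p_D = (28 − 1)/(112 − 4) = 27/108 ≈ 0.2500.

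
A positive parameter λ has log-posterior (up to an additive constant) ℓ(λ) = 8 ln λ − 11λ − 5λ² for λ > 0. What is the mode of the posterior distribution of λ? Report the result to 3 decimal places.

λ̂_MAP = 0.500

ℓ'(λ) = 8/λ − 11 − 10λ. Setting this to zero and multiplying by λ: 10λ² + 11λ − 8 = 0.
λ = (−11 + √(11² + 4·10·8)) / (2·10) = (−11 + √441) / 20 = (−11 + 21)/20 = 1/2.
ℓ''(λ) = −8/λ² − 10 < 0, confirming a maximum.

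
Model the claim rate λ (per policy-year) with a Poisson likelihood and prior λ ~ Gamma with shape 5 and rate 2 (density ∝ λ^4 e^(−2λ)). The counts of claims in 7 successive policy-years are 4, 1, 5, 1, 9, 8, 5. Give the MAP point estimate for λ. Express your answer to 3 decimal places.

λ̂_MAP = 4.111

Σxᵢ = 4+1+5+1+9+8+5 = 33, with n = 7.
Posterior ∝ λ^4e^(−2λ) · λ^33e^(−7λ) = λ^37e^(−9λ), i.e. Gamma(shape=38, rate=9).
The mode of a Gamma(a, b) with a ≥ 1 (shape–rate) is (a−1)/b = 37/9 ≈ 4.111.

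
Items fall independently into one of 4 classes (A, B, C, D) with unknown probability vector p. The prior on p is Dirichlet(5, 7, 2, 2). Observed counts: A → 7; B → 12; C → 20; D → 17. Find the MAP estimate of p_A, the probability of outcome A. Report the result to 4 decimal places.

MAP estimate of p_A = 0.1618

The posterior is Dirichlet(αᵢ + nᵢ) = Dirichlet(12, 19, 22, 19).
For a Dirichlet(a₁,…,a_K) with all aᵢ > 1, the mode has j-th component (aⱼ − 1)/(Σaᵢ − K).
Here Σaᵢ = 72 and K = 4, so p_A = (12 − 1)/(72 − 4) = 11/68 ≈ 0.1618.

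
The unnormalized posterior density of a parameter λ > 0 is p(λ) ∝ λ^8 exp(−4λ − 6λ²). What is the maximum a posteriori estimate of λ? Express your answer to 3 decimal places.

ℓ'(λ) = 8/λ − 4 − 12λ. Setting this to zero and multiplying by λ: 12λ² + 4λ − 8 = 0.
λ = (−4 + √(4² + 4·12·8)) / (2·12) = (−4 + √400) / 24 = (−4 + 20)/24 = 2/3.
ℓ''(λ) = −8/λ² − 12 < 0, confirming a maximum.

λ̂_MAP = 0.667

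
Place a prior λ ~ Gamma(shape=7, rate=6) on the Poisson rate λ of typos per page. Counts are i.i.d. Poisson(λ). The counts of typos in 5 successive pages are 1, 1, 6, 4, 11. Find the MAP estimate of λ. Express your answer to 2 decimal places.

Σxᵢ = 1+1+6+4+11 = 23, with n = 5.
Posterior ∝ λ^6e^(−6λ) · λ^23e^(−5λ) = λ^29e^(−11λ), i.e. Gamma(shape=30, rate=11).
The mode of a Gamma(a, b) with a ≥ 1 (shape–rate) is (a−1)/b = 29/11 ≈ 2.64.

λ̂_MAP = 2.64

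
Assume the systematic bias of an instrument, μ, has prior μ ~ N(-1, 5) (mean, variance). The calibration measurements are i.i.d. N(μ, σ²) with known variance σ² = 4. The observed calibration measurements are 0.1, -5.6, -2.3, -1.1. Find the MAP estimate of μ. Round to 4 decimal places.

μ̂_MAP = -2.0208

n = 4; x̄ = (0.1 + (-5.6) + (-2.3) + (-1.1))/4 = -8.9/4 = -2.225.
For a Normal prior and Normal likelihood with known variance, the posterior is Normal; its mode equals its mean, the precision-weighted average.
Prior precision 1/σ₀² = 1/5 = 0.2; data precision n/σ² = 4/4 = 1.
μ̂ = (0.2·(-1) + 1·(-2.225)) / (0.2 + 1) = (-2.425)/1.2 = -97/48 ≈ -2.0208.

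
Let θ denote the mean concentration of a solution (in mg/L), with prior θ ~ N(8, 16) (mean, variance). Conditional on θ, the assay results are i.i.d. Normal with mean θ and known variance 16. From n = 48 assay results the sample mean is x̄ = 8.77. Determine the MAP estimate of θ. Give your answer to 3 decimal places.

θ̂_MAP = 8.754

n = 48, x̄ = 8.77.
For a Normal prior and Normal likelihood with known variance, the posterior is Normal; its mode equals its mean, the precision-weighted average.
Prior precision 1/σ₀² = 1/16 = 0.0625; data precision n/σ² = 48/16 = 3.
θ̂ = (0.0625·8 + 3·8.77) / (0.0625 + 3) = 26.81/3.0625 = 1532/175 ≈ 8.754.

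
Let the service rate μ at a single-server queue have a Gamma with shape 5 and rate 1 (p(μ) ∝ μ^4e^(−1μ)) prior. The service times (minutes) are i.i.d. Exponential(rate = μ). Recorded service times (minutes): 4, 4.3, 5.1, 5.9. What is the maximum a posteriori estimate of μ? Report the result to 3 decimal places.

μ̂_MAP = 0.394

The Exponential(rate=μ) likelihood is ∝ μ^n e^(−μΣtᵢ). Here n = 4 and Σtᵢ = 4 + 4.3 + 5.1 + 5.9 = 19.3.
Posterior ∝ μ^4e^(−1μ) · μ^4e^(−19.3μ) = μ^8e^(−20.3μ), i.e. Gamma(9, 20.3).
Mode = (a−1)/b = 8/20.3 ≈ 0.394.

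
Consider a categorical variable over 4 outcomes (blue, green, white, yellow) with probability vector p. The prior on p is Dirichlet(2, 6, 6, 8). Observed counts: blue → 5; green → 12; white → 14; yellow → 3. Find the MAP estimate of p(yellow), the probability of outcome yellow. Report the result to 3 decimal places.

The posterior is Dirichlet(αᵢ + nᵢ) = Dirichlet(7, 18, 20, 11).
For a Dirichlet(a₁,…,a_K) with all aᵢ > 1, the mode has j-th component (aⱼ − 1)/(Σaᵢ − K).
Here Σaᵢ = 56 and K = 4, so p(yellow) = (11 − 1)/(56 − 4) = 10/52 ≈ 0.192.

MAP estimate of p(yellow) = 0.192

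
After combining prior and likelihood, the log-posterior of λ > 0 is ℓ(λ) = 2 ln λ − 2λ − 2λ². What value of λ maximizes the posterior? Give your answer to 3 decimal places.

ℓ'(λ) = 2/λ − 2 − 4λ. Setting this to zero and multiplying by λ: 4λ² + 2λ − 2 = 0.
λ = (−2 + √(2² + 4·4·2)) / (2·4) = (−2 + √36) / 8 = (−2 + 6)/8 = 1/2.
ℓ''(λ) = −2/λ² − 4 < 0, confirming a maximum.

λ̂_MAP = 0.500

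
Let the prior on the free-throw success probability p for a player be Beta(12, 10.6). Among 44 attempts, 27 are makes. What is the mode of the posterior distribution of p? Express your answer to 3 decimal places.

Prior: Beta(12, 10.6).
Data: 27 successes in 44 trials. The binomial likelihood contributes p^27(1−p)^17, so the posterior is Beta(12+27, 10.6+17) = Beta(39, 27.6).
For Beta(a, b) with a, b > 1 the mode is (a−1)/(a+b−2) = 38/64.6 ≈ 0.588.

p̂_MAP = 0.588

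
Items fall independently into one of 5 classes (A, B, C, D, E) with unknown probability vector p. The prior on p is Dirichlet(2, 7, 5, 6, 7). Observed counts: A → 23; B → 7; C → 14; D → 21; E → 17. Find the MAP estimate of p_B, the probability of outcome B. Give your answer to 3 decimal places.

The posterior is Dirichlet(αᵢ + nᵢ) = Dirichlet(25, 14, 19, 27, 24).
For a Dirichlet(a₁,…,a_K) with all aᵢ > 1, the mode has j-th component (aⱼ − 1)/(Σaᵢ − K).
Here Σaᵢ = 109 and K = 5, so p_B = (14 − 1)/(109 − 5) = 13/104 ≈ 0.125.

MAP estimate of p_B = 0.125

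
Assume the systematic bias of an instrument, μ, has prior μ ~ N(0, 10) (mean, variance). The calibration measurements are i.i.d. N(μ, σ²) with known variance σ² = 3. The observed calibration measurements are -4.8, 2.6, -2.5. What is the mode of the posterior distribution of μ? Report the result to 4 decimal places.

n = 3; x̄ = ((-4.8) + 2.6 + (-2.5))/3 = -4.7/3 = -47/30 ≈ -1.5667.
For a Normal prior and Normal likelihood with known variance, the posterior is Normal; its mode equals its mean, the precision-weighted average.
Prior precision 1/σ₀² = 1/10 = 0.1; data precision n/σ² = 3/3 = 1.
μ̂ = (0.1·0 + 1·(-47/30)) / (0.1 + 1) = (-47/30)/1.1 = -47/33 ≈ -1.4242.

μ̂_MAP = -1.4242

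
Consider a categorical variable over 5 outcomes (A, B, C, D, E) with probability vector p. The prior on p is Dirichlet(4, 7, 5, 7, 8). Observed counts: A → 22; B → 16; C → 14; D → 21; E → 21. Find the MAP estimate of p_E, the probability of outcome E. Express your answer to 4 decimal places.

The posterior is Dirichlet(αᵢ + nᵢ) = Dirichlet(26, 23, 19, 28, 29).
For a Dirichlet(a₁,…,a_K) with all aᵢ > 1, the mode has j-th component (aⱼ − 1)/(Σaᵢ − K).
Here Σaᵢ = 125 and K = 5, so p_E = (29 − 1)/(125 − 5) = 28/120 ≈ 0.2333.

MAP estimate of p_E = 0.2333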